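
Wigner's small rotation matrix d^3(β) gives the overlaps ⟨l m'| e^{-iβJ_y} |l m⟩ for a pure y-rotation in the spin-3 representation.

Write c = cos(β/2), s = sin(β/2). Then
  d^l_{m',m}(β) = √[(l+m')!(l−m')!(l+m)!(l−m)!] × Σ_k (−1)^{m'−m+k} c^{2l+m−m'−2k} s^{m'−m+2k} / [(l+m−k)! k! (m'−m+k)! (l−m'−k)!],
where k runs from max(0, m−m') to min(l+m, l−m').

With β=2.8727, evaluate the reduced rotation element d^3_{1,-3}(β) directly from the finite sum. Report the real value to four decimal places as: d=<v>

d=0.0671

d^3_{1,-3}(β=2.8727) via Wigner's sum:
Half-angle: c=0.134042, s=0.990976. N=√(24·2·1·720)=185.903201
The bounds max(0,m−m')=0 and min(l+m,l−m')=0 give 1 term
  k=0: (−1)^4·185.9032/(48)·0.1340^2·0.9910^4 = +0.067108
d^3_{1,-3}(2.8727) = +0.067108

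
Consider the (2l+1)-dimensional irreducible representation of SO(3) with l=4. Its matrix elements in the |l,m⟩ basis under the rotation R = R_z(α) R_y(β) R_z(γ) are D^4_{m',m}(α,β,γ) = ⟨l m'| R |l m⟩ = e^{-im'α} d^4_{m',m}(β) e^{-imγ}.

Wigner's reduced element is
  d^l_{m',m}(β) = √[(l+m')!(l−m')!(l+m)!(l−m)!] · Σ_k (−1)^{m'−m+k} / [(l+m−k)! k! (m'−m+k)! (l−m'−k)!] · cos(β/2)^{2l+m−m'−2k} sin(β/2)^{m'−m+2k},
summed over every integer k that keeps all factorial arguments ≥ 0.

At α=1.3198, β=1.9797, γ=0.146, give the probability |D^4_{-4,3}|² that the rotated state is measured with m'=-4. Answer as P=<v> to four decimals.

P=0.1961

Split into d^4_{-4,3}(β=1.9797) × two z-phases.
c=cos(1.9797/2)=0.548815, s=sin(1.9797/2)=0.835944; N=√[1·40320·5040·1]=14255.272709
k: max(0,(3)−(-4))=7 … min(4+(3),4−(-4))=7
  k=7: (−1)^0·14255.2727/(5040)·0.5488^1·0.8359^7 = +0.442803
d^4_{-4,3}(1.9797) = +0.442803
|D^4_{-4,3}|² = |d^4_{-4,3}(β)|² = (+0.442803)² = 0.196074 (the z-rotation phases have unit modulus)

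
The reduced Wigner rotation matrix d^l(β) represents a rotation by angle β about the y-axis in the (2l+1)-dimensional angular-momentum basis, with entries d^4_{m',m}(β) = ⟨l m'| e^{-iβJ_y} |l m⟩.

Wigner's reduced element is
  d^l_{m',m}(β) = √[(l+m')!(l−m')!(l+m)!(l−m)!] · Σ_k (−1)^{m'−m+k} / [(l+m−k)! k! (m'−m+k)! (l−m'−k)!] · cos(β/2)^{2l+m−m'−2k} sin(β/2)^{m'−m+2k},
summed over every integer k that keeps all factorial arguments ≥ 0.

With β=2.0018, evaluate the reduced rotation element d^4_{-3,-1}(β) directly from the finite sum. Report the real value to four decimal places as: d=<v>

d=-0.4246

d^4_{-3,-1}(β=2.0018) via Wigner's sum:
Half-angle: c=0.539545, s=0.841957. N=√(1·5040·6·120)=1904.940944
k∈{2,3} keeps every argument non-negative
  k=2: (−1)^0·1904.9409/(240)·0.5395^6·0.8420^2 = +0.138808
  k=3: (−1)^1·1904.9409/(144)·0.5395^4·0.8420^4 = -0.563363
d^4_{-3,-1}(2.0018) = +0.138808 -0.563363 = -0.424555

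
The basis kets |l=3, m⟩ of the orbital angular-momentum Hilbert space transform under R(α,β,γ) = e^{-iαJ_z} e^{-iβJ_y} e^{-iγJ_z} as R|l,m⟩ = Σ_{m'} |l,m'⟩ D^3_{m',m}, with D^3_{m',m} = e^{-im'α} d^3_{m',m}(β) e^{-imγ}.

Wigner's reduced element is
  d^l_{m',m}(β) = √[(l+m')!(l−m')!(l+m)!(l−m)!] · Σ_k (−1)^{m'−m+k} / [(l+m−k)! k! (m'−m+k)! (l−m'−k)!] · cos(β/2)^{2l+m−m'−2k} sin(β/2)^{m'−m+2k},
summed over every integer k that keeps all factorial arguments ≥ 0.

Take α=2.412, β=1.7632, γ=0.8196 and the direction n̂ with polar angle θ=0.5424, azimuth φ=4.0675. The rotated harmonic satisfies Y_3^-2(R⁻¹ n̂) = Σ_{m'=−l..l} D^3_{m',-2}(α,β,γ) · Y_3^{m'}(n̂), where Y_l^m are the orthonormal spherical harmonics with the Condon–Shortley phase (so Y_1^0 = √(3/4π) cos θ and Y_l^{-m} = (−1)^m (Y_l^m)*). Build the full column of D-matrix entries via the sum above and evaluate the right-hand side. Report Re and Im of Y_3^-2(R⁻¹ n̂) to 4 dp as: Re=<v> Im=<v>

Need the full column D^3_{m',-2} for m'=−3..3 at α=2.412, β=1.7632, γ=0.8196.
cos(β/2)=0.635917, sin(β/2)=0.771757
d^3_{-3,-2}: single k=1 term ⇒ +0.196589;  D = -0.167640+0.102684i
d^3_{-2,-2}: k∈[0..1] ⇒ +0.066131 -0.487005 = -0.420875;  D = -0.414074-0.075355i
d^3_{-1,-2}: k∈[0..1] ⇒ -0.253795 +0.747608 = +0.493813;  D = -0.303229-0.389748i
d^3_{0,-2}: k∈[0..1] ⇒ +0.533488 -0.785751 = -0.252263;  D = +0.017242-0.251673i
d^3_{1,-2}: k∈[0..1] ⇒ -0.747608 +0.550560 = -0.197048;  D = -0.141078+0.137568i
d^3_{2,-2}: k∈[0..1] ⇒ +0.717289 -0.211293 = +0.505996;  D = -0.505524+0.021856i
d^3_{3,-2}: single k=0 term ⇒ -0.426462;  D = -0.329886-0.270268i
Y_3^{m'}(θ=0.5424,φ=4.0675) and Σ D·Y over m':
  (-0.1676+0.1027i)·(+0.0536+0.0204i)  (-0.4141-0.0754i)·(-0.0647-0.2241i)  (-0.3032-0.3897i)·(-0.2675+0.3557i)  (+0.0172-0.2517i)·(+0.2134+0.0000i)  (-0.1411+0.1376i)·(+0.2675+0.3557i)  (-0.5055+0.0219i)·(-0.0647+0.2241i)  (-0.3299-0.2703i)·(-0.0536+0.0204i)
Y_3^-2(R⁻¹ n̂) = +0.186570-0.077859i

Re=0.1866 Im=-0.0779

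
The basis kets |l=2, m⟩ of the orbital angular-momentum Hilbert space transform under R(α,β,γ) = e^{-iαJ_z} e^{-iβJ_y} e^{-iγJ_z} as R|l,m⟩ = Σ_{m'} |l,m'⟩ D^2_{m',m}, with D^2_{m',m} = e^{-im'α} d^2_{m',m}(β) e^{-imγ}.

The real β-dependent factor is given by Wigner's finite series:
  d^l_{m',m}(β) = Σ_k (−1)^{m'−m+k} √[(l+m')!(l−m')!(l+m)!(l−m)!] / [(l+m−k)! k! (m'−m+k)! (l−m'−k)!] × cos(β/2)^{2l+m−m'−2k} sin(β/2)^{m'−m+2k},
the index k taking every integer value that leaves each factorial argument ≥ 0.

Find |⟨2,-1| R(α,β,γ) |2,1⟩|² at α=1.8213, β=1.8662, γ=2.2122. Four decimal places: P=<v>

D^2_{-1,1}(1.8213,1.8662,2.2122) = e^{-i·-1·1.8213}·d^2_{-1,1}(1.8662)·e^{-i·1·2.2122}. Compute d first:
Half-angle: c=0.595346, s=0.803469. N=√(1·6·6·1)=6.000000
The bounds max(0,m−m')=2 and min(l+m,l−m')=3 give 2 terms
  k=2: (−1)^0·6.0000/(2)·0.5953^2·0.8035^2 = +0.686434
  k=3: (−1)^1·6.0000/(6)·0.5953^0·0.8035^4 = -0.416752
d^2_{-1,1}(1.8662) = +0.686434 -0.416752 = +0.269683
|D^2_{-1,1}|² = |d^2_{-1,1}(β)|² = (+0.269683)² = 0.072729 (the z-rotation phases have unit modulus)

P=0.0727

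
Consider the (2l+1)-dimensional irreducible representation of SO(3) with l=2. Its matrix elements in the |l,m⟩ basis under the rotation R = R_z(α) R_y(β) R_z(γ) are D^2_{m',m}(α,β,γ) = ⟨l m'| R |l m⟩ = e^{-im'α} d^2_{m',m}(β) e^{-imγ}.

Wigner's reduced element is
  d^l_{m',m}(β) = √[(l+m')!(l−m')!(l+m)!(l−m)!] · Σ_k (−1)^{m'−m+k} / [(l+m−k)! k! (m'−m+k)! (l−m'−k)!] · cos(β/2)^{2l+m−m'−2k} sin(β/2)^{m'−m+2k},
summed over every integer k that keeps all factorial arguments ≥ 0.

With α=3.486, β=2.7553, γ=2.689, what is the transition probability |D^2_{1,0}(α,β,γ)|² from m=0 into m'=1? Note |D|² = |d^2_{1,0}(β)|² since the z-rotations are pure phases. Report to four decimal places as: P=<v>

P=0.1827

D^2_{1,0}(3.486,2.7553,2.689) = e^{-i·1·3.486}·d^2_{1,0}(2.7553)·e^{-i·0·2.689}. Compute d first:
Half-angle: c=0.191948, s=0.981405. N=√(6·1·2·2)=4.898979
k: max(0,(0)−(1))=0 … min(2+(0),2−(1))=1
  k=0: (−1)^1·4.8990/(2)·0.1919^3·0.9814^1 = -0.017001
  k=1: (−1)^2·4.8990/(2)·0.1919^1·0.9814^3 = +0.444430
d^2_{1,0}(2.7553) = -0.017001 +0.444430 = +0.427429
|D^2_{1,0}|² = |d^2_{1,0}(β)|² = (+0.427429)² = 0.182696 (the z-rotation phases have unit modulus)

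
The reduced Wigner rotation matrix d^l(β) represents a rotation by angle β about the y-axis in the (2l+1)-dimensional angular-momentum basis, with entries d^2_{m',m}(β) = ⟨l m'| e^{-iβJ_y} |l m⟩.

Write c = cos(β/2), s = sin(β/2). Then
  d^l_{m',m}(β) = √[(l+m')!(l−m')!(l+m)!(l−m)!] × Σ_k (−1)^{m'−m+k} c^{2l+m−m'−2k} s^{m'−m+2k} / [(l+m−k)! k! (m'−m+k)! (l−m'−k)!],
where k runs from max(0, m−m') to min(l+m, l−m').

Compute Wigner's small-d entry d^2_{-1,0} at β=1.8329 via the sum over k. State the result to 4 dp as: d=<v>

d^2_{-1,0}(β=1.8329) via Wigner's sum:
With c≡cos(β/2)=0.608641 and s≡sin(β/2)=0.793446, N=[1·6·2·2]^{1/2}=4.898979
k: max(0,(0)−(-1))=1 … min(2+(0),2−(-1))=2
  k=1: (−1)^0·4.8990/(2)·0.6086^3·0.7934^1 = +0.438204
  k=2: (−1)^1·4.8990/(2)·0.6086^1·0.7934^3 = -0.744713
d^2_{-1,0}(1.8329) = +0.438204 -0.744713 = -0.306509

d=-0.3065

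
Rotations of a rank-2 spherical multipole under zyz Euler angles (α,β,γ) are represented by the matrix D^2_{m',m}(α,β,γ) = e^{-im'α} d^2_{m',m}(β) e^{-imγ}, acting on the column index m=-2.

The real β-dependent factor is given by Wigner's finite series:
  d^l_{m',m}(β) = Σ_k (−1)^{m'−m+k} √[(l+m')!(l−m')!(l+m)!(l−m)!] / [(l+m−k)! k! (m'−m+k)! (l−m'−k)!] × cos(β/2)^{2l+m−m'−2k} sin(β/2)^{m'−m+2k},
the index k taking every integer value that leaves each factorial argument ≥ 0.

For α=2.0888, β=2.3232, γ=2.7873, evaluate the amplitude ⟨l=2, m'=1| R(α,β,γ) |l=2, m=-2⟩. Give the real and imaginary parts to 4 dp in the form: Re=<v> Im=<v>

Re=0.5784 Im=0.2074

First d^2_{1,-2}(β=2.3232), then the phase factors e^{-i(1)α} and e^{-i(-2)γ}:
Half-angle: c=0.397872, s=0.917441. N=√(6·1·1·24)=12.000000
k∈{0} keeps every argument non-negative
  k=0: (−1)^3·12.0000/(6)·0.3979^1·0.9174^3 = -0.614480
d^2_{1,-2}(2.3232) = -0.614480
D = (-0.495147-0.868809i)·(-0.614480)·(+0.759283-0.650760i) = +0.578437+0.207357i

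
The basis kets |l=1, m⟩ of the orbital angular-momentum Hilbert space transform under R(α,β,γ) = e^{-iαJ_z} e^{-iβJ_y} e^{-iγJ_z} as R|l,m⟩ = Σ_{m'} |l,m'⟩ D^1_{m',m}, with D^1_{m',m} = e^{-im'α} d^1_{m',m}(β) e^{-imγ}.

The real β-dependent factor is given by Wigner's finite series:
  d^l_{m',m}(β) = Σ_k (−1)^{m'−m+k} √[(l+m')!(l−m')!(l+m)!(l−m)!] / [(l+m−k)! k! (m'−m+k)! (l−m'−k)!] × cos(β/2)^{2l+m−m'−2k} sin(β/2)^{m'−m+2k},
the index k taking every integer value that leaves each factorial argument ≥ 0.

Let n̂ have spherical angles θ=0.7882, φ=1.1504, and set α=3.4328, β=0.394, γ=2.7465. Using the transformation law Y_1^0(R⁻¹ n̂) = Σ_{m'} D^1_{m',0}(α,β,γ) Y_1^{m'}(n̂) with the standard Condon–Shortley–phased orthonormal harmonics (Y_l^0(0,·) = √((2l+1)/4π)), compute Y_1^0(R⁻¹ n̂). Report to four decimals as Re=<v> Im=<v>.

Re=0.2313 Im=0.0000

Need the full column D^1_{m',0} for m'=−1..1 at α=3.4328, β=0.394, γ=2.7465.
cos(β/2)=0.980658, sin(β/2)=0.195728
d^1_{-1,0}: single k=1 term ⇒ +0.271448;  D = -0.260019-0.077935i
d^1_{0,0}: k∈[0..1] ⇒ +0.961690 -0.038310 = +0.923381;  D = +0.923381+0.000000i
d^1_{1,0}: single k=0 term ⇒ -0.271448;  D = +0.260019-0.077935i
Y_1^{m'}(θ=0.7882,φ=1.1504) and Σ D·Y over m':
  (-0.2600-0.0779i)·(+0.1000-0.2237i)  (+0.9234+0.0000i)·(+0.3445+0.0000i)  (+0.2600-0.0779i)·(-0.1000-0.2237i)
Y_1^0(R⁻¹ n̂) = +0.231271+0.000000i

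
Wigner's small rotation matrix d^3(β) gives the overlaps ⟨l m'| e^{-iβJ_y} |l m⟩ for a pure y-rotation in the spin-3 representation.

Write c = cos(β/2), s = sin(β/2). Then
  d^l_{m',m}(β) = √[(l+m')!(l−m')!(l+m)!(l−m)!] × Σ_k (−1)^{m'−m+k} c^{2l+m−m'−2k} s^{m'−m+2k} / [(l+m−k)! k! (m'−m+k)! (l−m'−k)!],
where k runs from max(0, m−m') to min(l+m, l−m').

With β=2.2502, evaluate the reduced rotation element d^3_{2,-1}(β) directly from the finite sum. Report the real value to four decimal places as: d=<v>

d^3_{2,-1}(β=2.2502) via Wigner's sum:
Half-angle: c=0.431086, s=0.902311. N=√(120·1·2·24)=75.894664
Admissible k: 0..1 (factorial args all ≥0)
  k=0: (−1)^3·75.8947/(12)·0.4311^3·0.9023^3 = -0.372213
  k=1: (−1)^4·75.8947/(24)·0.4311^1·0.9023^5 = +0.815351
d^3_{2,-1}(2.2502) = -0.372213 +0.815351 = +0.443139

d=0.4431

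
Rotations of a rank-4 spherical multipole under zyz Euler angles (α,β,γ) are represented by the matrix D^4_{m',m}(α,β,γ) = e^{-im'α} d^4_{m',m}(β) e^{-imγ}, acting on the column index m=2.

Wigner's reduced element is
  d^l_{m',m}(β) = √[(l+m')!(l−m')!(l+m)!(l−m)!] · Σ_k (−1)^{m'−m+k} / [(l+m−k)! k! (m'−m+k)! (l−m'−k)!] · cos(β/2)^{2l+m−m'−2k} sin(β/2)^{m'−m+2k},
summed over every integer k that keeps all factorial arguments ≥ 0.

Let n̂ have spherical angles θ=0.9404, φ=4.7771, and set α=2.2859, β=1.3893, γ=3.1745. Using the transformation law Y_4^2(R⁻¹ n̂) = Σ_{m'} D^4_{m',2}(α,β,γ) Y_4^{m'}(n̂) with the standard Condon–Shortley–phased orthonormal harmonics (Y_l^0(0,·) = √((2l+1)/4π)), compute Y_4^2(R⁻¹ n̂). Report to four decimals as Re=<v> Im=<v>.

Need the full column D^4_{m',2} for m'=−4..4 at α=2.2859, β=1.3893, γ=3.1745.
cos(β/2)=0.768278, sin(β/2)=0.640117
d^4_{-4,2}: single k=6 term ⇒ +0.214867;  D = -0.202061+0.073070i
d^4_{-3,2}: k∈[5..6] ⇒ +0.547061 -0.126589 = +0.420472;  D = +0.367231+0.204787i
d^4_{-2,2}: k∈[4..6] ⇒ +0.877406 -0.487273 +0.028189 = +0.418322;  D = -0.085731-0.409443i
d^4_{-1,2}: k∈[3..5] ⇒ +0.992850 -1.033847 +0.143538 = +0.102541;  D = -0.061998+0.081675i
d^4_{0,2}: k∈[2..4] ⇒ +0.799372 -1.479788 +0.385223 = -0.295192;  D = -0.294553+0.019414i
d^4_{1,2}: k∈[1..3] ⇒ +0.429065 -1.489275 +0.689232 = -0.370978;  D = +0.261143+0.263494i
d^4_{2,2}: k∈[0..2] ⇒ +0.121380 -1.011135 +0.877406 = -0.012349;  D = +0.000923-0.012314i
d^4_{3,2}: k∈[0..1] ⇒ -0.378400 +0.788050 = +0.409650;  D = +0.328498-0.244750i
d^4_{4,2}: single k=0 term ⇒ +0.445869;  D = -0.435568-0.095283i
Y_4^{m'}(θ=0.9404,φ=4.7771) and Σ D·Y over m':
  (-0.2021+0.0731i)·(+0.1822-0.0482i)  (+0.3672+0.2048i)·(-0.0750-0.3816i)  (-0.0857-0.4094i)·(-0.3100+0.0404i)  (-0.0620+0.0817i)·(-0.0083-0.1276i)  (-0.2946+0.0194i)·(-0.3383+0.0000i)  (+0.2611+0.2635i)·(+0.0083-0.1276i)  (+0.0009-0.0123i)·(-0.3100-0.0404i)  (+0.3285-0.2447i)·(+0.0750-0.3816i)  (-0.4356-0.0953i)·(+0.1822+0.0482i)
Y_4^2(R⁻¹ n̂) = +0.062519-0.217747i

Re=0.0625 Im=-0.2177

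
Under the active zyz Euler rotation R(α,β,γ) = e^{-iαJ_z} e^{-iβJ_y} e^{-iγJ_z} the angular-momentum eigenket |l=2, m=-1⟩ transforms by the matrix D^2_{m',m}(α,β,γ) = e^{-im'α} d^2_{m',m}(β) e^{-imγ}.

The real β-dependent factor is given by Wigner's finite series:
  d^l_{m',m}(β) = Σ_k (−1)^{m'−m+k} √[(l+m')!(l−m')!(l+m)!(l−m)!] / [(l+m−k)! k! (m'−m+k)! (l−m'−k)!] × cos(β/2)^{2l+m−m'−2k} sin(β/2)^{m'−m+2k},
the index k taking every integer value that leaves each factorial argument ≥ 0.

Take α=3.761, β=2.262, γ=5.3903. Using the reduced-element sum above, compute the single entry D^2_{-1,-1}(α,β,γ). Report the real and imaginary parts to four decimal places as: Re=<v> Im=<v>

Re=0.3970 Im=-0.1114

D^2_{-1,-1}(3.761,2.262,5.3903) = e^{-i·-1·3.761}·d^2_{-1,-1}(2.262)·e^{-i·-1·5.3903}. Compute d first:
c=cos(2.262/2)=0.425755, s=sin(2.262/2)=0.904838; N=√[1·6·1·6]=6.000000
The bounds max(0,m−m')=0 and min(l+m,l−m')=1 give 2 terms
  k=0: (−1)^0·6.0000/(6)·0.4258^4·0.9048^0 = +0.032858
  k=1: (−1)^1·6.0000/(2)·0.4258^2·0.9048^2 = -0.445229
d^2_{-1,-1}(2.262) = +0.032858 -0.445229 = -0.412371
Phases: e^{-i·(-1)·3.761}=-0.814223-0.580553i, e^{-i·(-1)·5.3903}=+0.627167-0.778885i ⇒ D=+0.397046-0.111374i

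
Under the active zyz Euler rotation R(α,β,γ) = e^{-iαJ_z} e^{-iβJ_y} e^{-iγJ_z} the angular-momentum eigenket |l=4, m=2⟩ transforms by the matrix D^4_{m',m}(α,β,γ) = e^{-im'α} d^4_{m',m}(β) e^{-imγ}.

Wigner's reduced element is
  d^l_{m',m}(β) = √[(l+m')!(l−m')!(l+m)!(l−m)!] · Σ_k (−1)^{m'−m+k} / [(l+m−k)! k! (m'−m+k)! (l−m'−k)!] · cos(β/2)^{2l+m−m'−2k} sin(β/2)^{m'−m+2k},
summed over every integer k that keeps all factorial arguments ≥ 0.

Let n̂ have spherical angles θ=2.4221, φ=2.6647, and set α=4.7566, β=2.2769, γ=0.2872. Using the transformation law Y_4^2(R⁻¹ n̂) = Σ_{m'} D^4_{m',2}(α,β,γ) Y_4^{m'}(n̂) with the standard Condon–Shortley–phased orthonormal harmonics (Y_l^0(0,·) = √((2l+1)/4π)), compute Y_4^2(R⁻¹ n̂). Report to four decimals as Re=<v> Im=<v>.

Re=0.0492 Im=0.1835

Need the full column D^4_{m',2} for m'=−4..4 at α=4.7566, β=2.2769, γ=0.2872.
cos(β/2)=0.419002, sin(β/2)=0.907985
d^4_{-4,2}: single k=6 term ⇒ +0.520576;  D = +0.479977-0.201549i
d^4_{-3,2}: k∈[5..6] ⇒ +0.509599 -0.797685 = -0.288087;  D = -0.123168-0.260430i
d^4_{-2,2}: k∈[4..6] ⇒ +0.314248 -1.180556 +0.461987 = -0.404321;  D = +0.357508-0.188848i
d^4_{-1,2}: k∈[3..5] ⇒ +0.136721 -0.963051 +0.904490 = +0.078159;  D = -0.039525-0.067429i
d^4_{0,2}: k∈[2..4] ⇒ +0.042323 -0.529994 +0.933312 = +0.445641;  D = +0.374124-0.242131i
d^4_{1,2}: k∈[1..3] ⇒ +0.008734 -0.205081 +0.642034 = +0.445688;  D = +0.258456+0.363095i
d^4_{2,2}: k∈[0..2] ⇒ +0.000950 -0.053535 +0.314248 = +0.261663;  D = -0.206258+0.161013i
d^4_{3,2}: k∈[0..1] ⇒ -0.007703 +0.108519 = +0.100816;  D = -0.065488-0.076649i
d^4_{4,2}: single k=0 term ⇒ +0.023607;  D = +0.017253-0.016113i
Y_4^{m'}(θ=2.4221,φ=2.6647) and Σ D·Y over m':
  (+0.4800-0.2015i)·(-0.0276+0.0788i)  (-0.1232-0.2604i)·(+0.0376+0.2668i)  (+0.3575-0.1888i)·(+0.2488+0.3507i)  (-0.0395-0.0674i)·(+0.2000+0.1033i)  (+0.3741-0.2421i)·(-0.2931+0.0000i)  (+0.2585+0.3631i)·(-0.2000+0.1033i)  (-0.2063+0.1610i)·(+0.2488-0.3507i)  (-0.0655-0.0766i)·(-0.0376+0.2668i)  (+0.0173-0.0161i)·(-0.0276-0.0788i)
Y_4^2(R⁻¹ n̂) = +0.049209+0.183490i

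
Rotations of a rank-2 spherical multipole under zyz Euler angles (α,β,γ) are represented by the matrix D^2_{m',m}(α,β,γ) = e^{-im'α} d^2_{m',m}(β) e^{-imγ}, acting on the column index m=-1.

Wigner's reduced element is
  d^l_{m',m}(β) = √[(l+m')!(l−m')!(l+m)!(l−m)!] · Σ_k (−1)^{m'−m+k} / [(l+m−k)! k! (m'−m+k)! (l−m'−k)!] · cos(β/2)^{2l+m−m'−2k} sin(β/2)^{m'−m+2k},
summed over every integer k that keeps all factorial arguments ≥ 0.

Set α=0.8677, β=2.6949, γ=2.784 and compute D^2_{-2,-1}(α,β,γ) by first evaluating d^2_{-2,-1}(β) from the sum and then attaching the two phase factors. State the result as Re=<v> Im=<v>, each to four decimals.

D^2_{-2,-1}(0.8677,2.6949,2.784) = e^{-i·-2·0.8677}·d^2_{-2,-1}(2.6949)·e^{-i·-1·2.784}. Compute d first:
With c≡cos(β/2)=0.221494 and s≡sin(β/2)=0.975162, N=[1·24·1·6]^{1/2}=12.000000
The bounds max(0,m−m')=1 and min(l+m,l−m')=1 give 1 term
  k=1: (−1)^0·12.0000/(6)·0.2215^3·0.9752^1 = +0.021193
d^2_{-2,-1}(2.6949) = +0.021193
D = (-0.163861+0.986483i)·(+0.021193)·(-0.936742+0.350020i) = -0.004065-0.020800i

Re=-0.0041 Im=-0.0208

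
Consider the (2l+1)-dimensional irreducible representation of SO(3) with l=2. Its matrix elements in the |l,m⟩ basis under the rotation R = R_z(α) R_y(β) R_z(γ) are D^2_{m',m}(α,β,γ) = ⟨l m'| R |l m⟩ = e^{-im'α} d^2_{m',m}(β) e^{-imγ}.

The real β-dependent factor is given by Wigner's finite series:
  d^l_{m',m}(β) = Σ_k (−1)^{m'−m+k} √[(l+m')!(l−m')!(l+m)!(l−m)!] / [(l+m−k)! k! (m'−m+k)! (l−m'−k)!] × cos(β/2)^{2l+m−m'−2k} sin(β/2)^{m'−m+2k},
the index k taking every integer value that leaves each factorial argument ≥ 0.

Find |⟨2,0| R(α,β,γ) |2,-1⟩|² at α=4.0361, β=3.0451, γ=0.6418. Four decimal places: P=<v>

P=0.0138

D^2_{0,-1}(4.0361,3.0451,0.6418) = e^{-i·0·4.0361}·d^2_{0,-1}(3.0451)·e^{-i·-1·0.6418}. Compute d first:
Half-angle: c=0.048228, s=0.998836. N=√(2·2·1·6)=4.898979
The bounds max(0,m−m')=0 and min(l+m,l−m')=1 give 2 terms
  k=0: (−1)^1·4.8990/(2)·0.0482^3·0.9988^1 = -0.000274
  k=1: (−1)^2·4.8990/(2)·0.0482^1·0.9988^3 = +0.117721
d^2_{0,-1}(3.0451) = -0.000274 +0.117721 = +0.117447
|D^2_{0,-1}|² = |d^2_{0,-1}(β)|² = (+0.117447)² = 0.013794 (the z-rotation phases have unit modulus)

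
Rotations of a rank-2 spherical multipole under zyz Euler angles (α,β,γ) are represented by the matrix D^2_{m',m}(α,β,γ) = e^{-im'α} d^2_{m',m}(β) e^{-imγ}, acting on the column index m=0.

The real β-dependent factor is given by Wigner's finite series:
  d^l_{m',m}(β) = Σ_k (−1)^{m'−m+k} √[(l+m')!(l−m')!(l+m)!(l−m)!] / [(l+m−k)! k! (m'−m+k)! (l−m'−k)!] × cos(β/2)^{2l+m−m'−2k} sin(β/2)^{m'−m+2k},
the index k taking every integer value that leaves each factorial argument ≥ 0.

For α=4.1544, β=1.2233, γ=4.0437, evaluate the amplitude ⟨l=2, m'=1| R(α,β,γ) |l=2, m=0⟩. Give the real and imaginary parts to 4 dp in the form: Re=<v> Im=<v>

First d^2_{1,0}(β=1.2233), then the phase factors e^{-i(1)α} and e^{-i(0)γ}:
With c≡cos(β/2)=0.818702 and s≡sin(β/2)=0.574219, N=[6·1·2·2]^{1/2}=4.898979
The bounds max(0,m−m')=0 and min(l+m,l−m')=1 give 2 terms
  k=0: (−1)^1·4.8990/(2)·0.8187^3·0.5742^1 = -0.771845
  k=1: (−1)^2·4.8990/(2)·0.8187^1·0.5742^3 = +0.379694
d^2_{1,0}(1.2233) = -0.771845 +0.379694 = -0.392151
Phases: e^{-i·(1)·4.1544}=-0.529481+0.848322i, e^{-i·(0)·4.0437}=+1.000000+0.000000i ⇒ D=+0.207637-0.332670i

Re=0.2076 Im=-0.3327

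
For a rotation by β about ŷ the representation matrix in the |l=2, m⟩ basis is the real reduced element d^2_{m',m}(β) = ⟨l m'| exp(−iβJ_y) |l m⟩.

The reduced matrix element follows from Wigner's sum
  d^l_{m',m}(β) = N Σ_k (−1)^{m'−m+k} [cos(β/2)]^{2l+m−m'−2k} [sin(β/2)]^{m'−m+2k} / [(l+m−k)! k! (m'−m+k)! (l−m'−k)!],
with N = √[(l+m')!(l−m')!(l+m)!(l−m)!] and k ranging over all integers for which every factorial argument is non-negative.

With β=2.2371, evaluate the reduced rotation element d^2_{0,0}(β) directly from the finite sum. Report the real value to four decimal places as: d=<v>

d^2_{0,0}(β=2.2371) via Wigner's sum:
c=cos(2.2371/2)=0.436987, s=sin(2.2371/2)=0.899468; N=√[2·2·2·2]=4.000000
k∈{0,1,2} keeps every argument non-negative
  k=0: (−1)^0·4.0000/(4)·0.4370^4·0.8995^0 = +0.036465
  k=1: (−1)^1·4.0000/(1)·0.4370^2·0.8995^2 = -0.617972
  k=2: (−1)^2·4.0000/(4)·0.4370^0·0.8995^4 = +0.654549
d^2_{0,0}(2.2371) = +0.036465 -0.617972 +0.654549 = +0.073043

d=0.0730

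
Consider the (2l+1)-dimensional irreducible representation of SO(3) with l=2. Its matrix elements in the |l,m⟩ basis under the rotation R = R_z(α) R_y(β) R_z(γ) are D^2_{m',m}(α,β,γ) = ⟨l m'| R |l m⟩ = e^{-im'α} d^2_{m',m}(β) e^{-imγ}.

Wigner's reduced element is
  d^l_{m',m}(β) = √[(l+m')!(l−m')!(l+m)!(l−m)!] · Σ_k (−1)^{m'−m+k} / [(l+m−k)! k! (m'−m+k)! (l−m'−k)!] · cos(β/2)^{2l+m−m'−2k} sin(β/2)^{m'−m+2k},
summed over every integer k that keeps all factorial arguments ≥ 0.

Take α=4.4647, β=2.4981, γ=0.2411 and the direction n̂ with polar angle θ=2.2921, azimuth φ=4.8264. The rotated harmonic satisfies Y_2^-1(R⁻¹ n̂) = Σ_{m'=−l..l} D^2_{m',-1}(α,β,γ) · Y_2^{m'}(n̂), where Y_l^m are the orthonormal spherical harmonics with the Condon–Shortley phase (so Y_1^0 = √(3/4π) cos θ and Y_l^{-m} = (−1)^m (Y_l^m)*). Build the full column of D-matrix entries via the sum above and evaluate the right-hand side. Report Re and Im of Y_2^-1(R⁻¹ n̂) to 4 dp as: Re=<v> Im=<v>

Re=-0.0715 Im=-0.2184

Need the full column D^2_{m',-1} for m'=−2..2 at α=4.4647, β=2.4981, γ=0.2411.
cos(β/2)=0.316224, sin(β/2)=0.948685
d^2_{-2,-1}: single k=1 term ⇒ +0.059998;  D = -0.058069+0.015092i
d^2_{-1,-1}: k∈[0..1] ⇒ +0.009999 -0.269994 = -0.259994;  D = +0.001713+0.259989i
d^2_{0,-1}: k∈[0..1] ⇒ -0.073482 +0.661357 = +0.587875;  D = +0.570871+0.140367i
d^2_{1,-1}: k∈[0..1] ⇒ +0.269994 -0.810005 = -0.540011;  D = +0.253566-0.476777i
d^2_{2,-1}: single k=0 term ⇒ -0.539995;  D = +0.400050+0.362706i
Y_2^{m'}(θ=2.2921,φ=4.8264) and Σ D·Y over m':
  (-0.0581+0.0151i)·(-0.2122+0.0492i)  (+0.0017+0.2600i)·(-0.0436-0.3806i)  (+0.5709+0.1404i)·(+0.0972+0.0000i)  (+0.2536-0.4768i)·(+0.0436-0.3806i)  (+0.4000+0.3627i)·(-0.2122-0.0492i)
Y_2^-1(R⁻¹ n̂) = -0.071486-0.218351i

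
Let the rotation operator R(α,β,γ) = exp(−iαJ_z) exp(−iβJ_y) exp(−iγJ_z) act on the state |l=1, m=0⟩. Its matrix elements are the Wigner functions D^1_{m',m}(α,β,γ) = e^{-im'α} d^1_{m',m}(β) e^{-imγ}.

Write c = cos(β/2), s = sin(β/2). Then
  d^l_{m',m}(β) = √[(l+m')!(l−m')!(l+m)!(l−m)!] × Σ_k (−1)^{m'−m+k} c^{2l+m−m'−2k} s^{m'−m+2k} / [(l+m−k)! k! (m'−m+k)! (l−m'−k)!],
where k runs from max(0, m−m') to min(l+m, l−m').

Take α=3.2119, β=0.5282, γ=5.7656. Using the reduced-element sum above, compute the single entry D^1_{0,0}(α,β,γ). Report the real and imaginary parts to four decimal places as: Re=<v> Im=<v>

Re=0.8637 Im=0.0000

Split into d^1_{0,0}(β=0.5282) × two z-phases.
c=cos(0.5282/2)=0.965328, s=sin(0.5282/2)=0.261041; N=√[1·1·1·1]=1.000000
k∈{0,1} keeps every argument non-negative
  k=0: (−1)^0·1.0000/(1)·0.9653^2·0.2610^0 = +0.931858
  k=1: (−1)^1·1.0000/(1)·0.9653^0·0.2610^2 = -0.068142
d^1_{0,0}(0.5282) = +0.931858 -0.068142 = +0.863716
Phases: e^{-i·(0)·3.2119}=+1.000000+0.000000i, e^{-i·(0)·5.7656}=+1.000000+0.000000i ⇒ D=+0.863716+0.000000i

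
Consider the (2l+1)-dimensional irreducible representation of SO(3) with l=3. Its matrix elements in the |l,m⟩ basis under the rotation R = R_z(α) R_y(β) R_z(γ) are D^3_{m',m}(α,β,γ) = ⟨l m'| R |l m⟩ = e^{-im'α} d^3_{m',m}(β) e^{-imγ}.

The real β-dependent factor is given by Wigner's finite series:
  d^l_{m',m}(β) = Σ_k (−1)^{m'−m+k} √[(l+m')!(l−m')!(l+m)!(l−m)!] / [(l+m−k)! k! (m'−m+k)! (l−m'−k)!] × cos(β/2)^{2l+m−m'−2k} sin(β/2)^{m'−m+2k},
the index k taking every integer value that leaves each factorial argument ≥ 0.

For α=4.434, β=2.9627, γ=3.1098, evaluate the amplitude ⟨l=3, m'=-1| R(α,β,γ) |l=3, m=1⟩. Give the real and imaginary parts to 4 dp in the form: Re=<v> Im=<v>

Re=0.2231 Im=0.8862

Split into d^3_{-1,1}(β=2.9627) × two z-phases.
Half-angle: c=0.089327, s=0.996002. N=√(2·24·24·2)=48.000000
The bounds max(0,m−m')=2 and min(l+m,l−m')=4 give 3 terms
  k=2: (−1)^0·48.0000/(8)·0.0893^4·0.9960^2 = +0.000379
  k=3: (−1)^1·48.0000/(6)·0.0893^2·0.9960^4 = -0.062820
  k=4: (−1)^2·48.0000/(48)·0.0893^0·0.9960^6 = +0.976253
d^3_{-1,1}(2.9627) = +0.000379 -0.062820 +0.976253 = +0.913811
Phases: e^{-i·(-1)·4.434}=-0.274807-0.961499i, e^{-i·(1)·3.1098}=-0.999495-0.031787i ⇒ D=+0.223066+0.886168i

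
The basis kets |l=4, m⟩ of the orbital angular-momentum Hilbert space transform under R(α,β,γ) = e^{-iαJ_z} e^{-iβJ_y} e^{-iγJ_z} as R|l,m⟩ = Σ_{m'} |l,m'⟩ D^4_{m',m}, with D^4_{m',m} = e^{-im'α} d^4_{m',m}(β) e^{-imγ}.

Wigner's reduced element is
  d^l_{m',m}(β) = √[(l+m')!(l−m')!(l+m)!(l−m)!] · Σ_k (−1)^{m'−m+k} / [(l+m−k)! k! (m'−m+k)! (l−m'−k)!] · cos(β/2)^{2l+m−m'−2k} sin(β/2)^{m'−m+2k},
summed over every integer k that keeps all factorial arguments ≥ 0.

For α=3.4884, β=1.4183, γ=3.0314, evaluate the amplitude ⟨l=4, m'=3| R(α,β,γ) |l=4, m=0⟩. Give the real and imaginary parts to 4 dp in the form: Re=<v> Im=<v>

Split into d^4_{3,0}(β=1.4183) × two z-phases.
c=cos(1.4183/2)=0.758916, s=sin(1.4183/2)=0.651189; N=√[5040·1·24·24]=1703.830978
The bounds max(0,m−m')=0 and min(l+m,l−m')=1 give 2 terms
  k=0: (−1)^3·1703.8310/(144)·0.7589^5·0.6512^3 = -0.822532
  k=1: (−1)^4·1703.8310/(144)·0.7589^3·0.6512^5 = +0.605591
d^4_{3,0}(1.4183) = -0.822532 +0.605591 = -0.216940
Attach z-rotation phases: D = e^{-i(3)(3.4884)}·(-0.216940)·e^{-i(0)(3.0314)} = +0.109741-0.187137i

Re=0.1097 Im=-0.1871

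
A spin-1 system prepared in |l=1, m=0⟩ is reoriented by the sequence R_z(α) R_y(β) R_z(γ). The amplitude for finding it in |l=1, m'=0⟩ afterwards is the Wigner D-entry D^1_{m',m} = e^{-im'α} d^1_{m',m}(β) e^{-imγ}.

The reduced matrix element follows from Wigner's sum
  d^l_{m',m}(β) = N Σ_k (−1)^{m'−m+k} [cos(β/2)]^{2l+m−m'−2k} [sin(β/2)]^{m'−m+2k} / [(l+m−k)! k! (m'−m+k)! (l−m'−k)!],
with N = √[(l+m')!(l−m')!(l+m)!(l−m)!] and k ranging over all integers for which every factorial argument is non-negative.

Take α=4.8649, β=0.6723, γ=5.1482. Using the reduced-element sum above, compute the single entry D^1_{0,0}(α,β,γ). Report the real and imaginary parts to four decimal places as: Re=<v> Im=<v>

D^1_{0,0}(4.8649,0.6723,5.1482) = e^{-i·0·4.8649}·d^1_{0,0}(0.6723)·e^{-i·0·5.1482}. Compute d first:
With c≡cos(β/2)=0.944032 and s≡sin(β/2)=0.329855, N=[1·1·1·1]^{1/2}=1.000000
Admissible k: 0..1 (factorial args all ≥0)
  k=0: (−1)^0·1.0000/(1)·0.9440^2·0.3299^0 = +0.891196
  k=1: (−1)^1·1.0000/(1)·0.9440^0·0.3299^2 = -0.108804
d^1_{0,0}(0.6723) = +0.891196 -0.108804 = +0.782391
Attach z-rotation phases: D = e^{-i(0)(4.8649)}·(+0.782391)·e^{-i(0)(5.1482)} = +0.782391+0.000000i

Re=0.7824 Im=0.0000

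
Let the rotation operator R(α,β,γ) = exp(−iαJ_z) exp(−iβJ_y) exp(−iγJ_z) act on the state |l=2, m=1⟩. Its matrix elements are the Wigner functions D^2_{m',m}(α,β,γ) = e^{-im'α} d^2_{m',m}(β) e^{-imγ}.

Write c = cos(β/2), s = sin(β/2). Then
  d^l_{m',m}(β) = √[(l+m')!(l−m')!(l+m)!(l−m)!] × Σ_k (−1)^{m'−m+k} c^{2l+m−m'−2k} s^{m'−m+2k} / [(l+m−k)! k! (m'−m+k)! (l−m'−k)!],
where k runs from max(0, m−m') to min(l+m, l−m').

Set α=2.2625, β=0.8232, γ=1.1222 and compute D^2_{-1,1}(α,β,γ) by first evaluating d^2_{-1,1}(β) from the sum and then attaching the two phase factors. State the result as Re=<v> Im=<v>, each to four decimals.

Split into d^2_{-1,1}(β=0.8232) × two z-phases.
With c≡cos(β/2)=0.916482 and s≡sin(β/2)=0.400076, N=[1·6·6·1]^{1/2}=6.000000
k∈{2,3} keeps every argument non-negative
  k=2: (−1)^0·6.0000/(2)·0.9165^2·0.4001^2 = +0.403324
  k=3: (−1)^1·6.0000/(6)·0.9165^0·0.4001^4 = -0.025620
d^2_{-1,1}(0.8232) = +0.403324 -0.025620 = +0.377705
Phases: e^{-i·(-1)·2.2625}=-0.637850+0.770160i, e^{-i·(1)·1.1222}=+0.433701-0.901057i ⇒ D=+0.157625+0.343243i

Re=0.1576 Im=0.3432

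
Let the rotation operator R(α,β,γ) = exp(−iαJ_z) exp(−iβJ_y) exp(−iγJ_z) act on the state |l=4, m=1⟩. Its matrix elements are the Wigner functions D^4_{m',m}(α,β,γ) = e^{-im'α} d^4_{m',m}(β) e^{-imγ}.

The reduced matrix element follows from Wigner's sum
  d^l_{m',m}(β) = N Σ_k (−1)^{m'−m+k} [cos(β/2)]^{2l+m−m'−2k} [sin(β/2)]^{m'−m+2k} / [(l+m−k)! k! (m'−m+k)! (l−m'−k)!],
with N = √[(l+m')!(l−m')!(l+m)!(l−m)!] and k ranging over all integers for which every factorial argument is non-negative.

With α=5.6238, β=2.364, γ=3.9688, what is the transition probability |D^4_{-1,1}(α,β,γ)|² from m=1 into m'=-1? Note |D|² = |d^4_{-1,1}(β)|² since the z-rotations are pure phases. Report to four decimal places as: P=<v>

First d^4_{-1,1}(β=2.364), then the phase factors e^{-i(-1)α} and e^{-i(1)γ}:
c=cos(2.364/2)=0.379075, s=sin(2.364/2)=0.925366; N=√[6·120·120·6]=720.000000
Admissible k: 2..5 (factorial args all ≥0)
  k=2: (−1)^0·720.0000/(72)·0.3791^6·0.9254^2 = +0.025408
  k=3: (−1)^1·720.0000/(24)·0.3791^4·0.9254^4 = -0.454229
  k=4: (−1)^2·720.0000/(48)·0.3791^2·0.9254^6 = +1.353388
  k=5: (−1)^3·720.0000/(720)·0.3791^0·0.9254^8 = -0.537661
d^4_{-1,1}(2.364) = +0.025408 -0.454229 +1.353388 -0.537661 = +0.386907
|D^4_{-1,1}|² = |d^4_{-1,1}(β)|² = (+0.386907)² = 0.149697 (the z-rotation phases have unit modulus)

P=0.1497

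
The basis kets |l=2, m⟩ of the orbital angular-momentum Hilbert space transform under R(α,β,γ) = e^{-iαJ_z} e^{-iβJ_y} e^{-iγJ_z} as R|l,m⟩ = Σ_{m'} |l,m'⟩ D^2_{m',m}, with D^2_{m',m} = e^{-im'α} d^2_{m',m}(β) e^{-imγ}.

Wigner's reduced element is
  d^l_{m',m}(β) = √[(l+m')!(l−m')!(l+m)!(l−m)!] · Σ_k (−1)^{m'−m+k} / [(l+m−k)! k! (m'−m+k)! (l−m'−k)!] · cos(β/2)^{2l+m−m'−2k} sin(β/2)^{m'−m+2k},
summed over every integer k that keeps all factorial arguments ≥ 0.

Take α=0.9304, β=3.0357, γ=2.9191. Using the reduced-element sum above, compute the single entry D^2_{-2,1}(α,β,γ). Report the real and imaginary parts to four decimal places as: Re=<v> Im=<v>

Re=0.0517 Im=-0.0919

Split into d^2_{-2,1}(β=3.0357) × two z-phases.
Half-angle: c=0.052922, s=0.998599. N=√(1·24·6·1)=12.000000
k: max(0,(1)−(-2))=3 … min(2+(1),2−(-2))=3
  k=3: (−1)^0·12.0000/(6)·0.0529^1·0.9986^3 = +0.105399
d^2_{-2,1}(3.0357) = +0.105399
Attach z-rotation phases: D = e^{-i(-2)(0.9304)}·(+0.105399)·e^{-i(1)(2.9191)} = +0.051683-0.091858i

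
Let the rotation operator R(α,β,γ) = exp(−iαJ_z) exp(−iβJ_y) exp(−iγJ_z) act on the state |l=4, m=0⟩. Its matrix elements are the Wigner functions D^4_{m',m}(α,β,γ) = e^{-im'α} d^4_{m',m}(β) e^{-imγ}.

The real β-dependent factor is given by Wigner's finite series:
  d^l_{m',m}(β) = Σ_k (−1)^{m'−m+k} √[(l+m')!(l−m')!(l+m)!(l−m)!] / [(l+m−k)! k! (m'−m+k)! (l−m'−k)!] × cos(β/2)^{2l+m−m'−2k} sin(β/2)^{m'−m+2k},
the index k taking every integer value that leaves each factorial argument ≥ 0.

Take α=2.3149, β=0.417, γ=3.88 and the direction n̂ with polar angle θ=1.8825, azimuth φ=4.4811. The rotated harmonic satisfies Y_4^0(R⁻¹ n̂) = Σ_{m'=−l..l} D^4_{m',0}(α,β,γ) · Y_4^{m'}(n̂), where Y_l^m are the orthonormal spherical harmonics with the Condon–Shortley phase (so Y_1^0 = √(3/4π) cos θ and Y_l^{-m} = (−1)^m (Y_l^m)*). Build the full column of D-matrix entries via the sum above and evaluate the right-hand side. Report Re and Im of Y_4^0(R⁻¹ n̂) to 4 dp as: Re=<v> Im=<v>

Re=-0.2401 Im=0.0000

Need the full column D^4_{m',0} for m'=−4..4 at α=2.3149, β=0.417, γ=3.88.
cos(β/2)=0.978343, sin(β/2)=0.206993
d^4_{-4,0}: single k=4 term ⇒ +0.014071;  D = -0.013880+0.002314i
d^4_{-3,0}: k∈[3..4] ⇒ +0.094055 -0.004210 = +0.089845;  D = +0.070893+0.055193i
d^4_{-2,0}: k∈[2..4] ⇒ +0.356432 -0.042547 +0.000714 = +0.314599;  D = -0.025953-0.313526i
d^4_{-1,0}: k∈[1..4] ⇒ +0.794157 -0.213297 +0.009548 -0.000071 = +0.590336;  D = -0.399842+0.434308i
d^4_{0,0}: k∈[0..4] ⇒ +0.839320 -0.601139 +0.060546 -0.001205 +0.000003 = +0.297525;  D = +0.297525+0.000000i
d^4_{1,0}: k∈[0..3] ⇒ -0.794157 +0.213297 -0.009548 +0.000071 = -0.590336;  D = +0.399842+0.434308i
d^4_{2,0}: k∈[0..2] ⇒ +0.356432 -0.042547 +0.000714 = +0.314599;  D = -0.025953+0.313526i
d^4_{3,0}: k∈[0..1] ⇒ -0.094055 +0.004210 = -0.089845;  D = -0.070893+0.055193i
d^4_{4,0}: single k=0 term ⇒ +0.014071;  D = -0.013880-0.002314i
Y_4^{m'}(θ=1.8825,φ=4.4811) and Σ D·Y over m':
  (-0.0139+0.0023i)·(+0.2185+0.2901i)  (+0.0709+0.0552i)·(-0.2117+0.2545i)  (-0.0260-0.3135i)·(+0.0927+0.0462i)  (-0.3998+0.4343i)·(-0.0741+0.3148i)  (+0.2975+0.0000i)·(+0.0516+0.0000i)  (+0.3998+0.4343i)·(+0.0741+0.3148i)  (-0.0260+0.3135i)·(+0.0927-0.0462i)  (-0.0709+0.0552i)·(+0.2117+0.2545i)  (-0.0139-0.0023i)·(+0.2185-0.2901i)
Y_4^0(R⁻¹ n̂) = -0.240115+0.000000i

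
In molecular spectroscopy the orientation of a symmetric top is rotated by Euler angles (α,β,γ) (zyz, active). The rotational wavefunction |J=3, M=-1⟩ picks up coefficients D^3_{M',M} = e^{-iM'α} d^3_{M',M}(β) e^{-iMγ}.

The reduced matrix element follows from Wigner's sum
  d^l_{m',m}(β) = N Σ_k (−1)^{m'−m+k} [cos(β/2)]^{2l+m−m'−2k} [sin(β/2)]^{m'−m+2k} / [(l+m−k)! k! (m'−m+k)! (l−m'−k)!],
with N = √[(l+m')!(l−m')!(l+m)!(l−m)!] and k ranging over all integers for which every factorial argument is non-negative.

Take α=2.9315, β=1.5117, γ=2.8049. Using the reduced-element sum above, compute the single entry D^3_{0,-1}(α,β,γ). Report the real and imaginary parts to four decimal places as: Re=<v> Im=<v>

Split into d^3_{0,-1}(β=1.5117) × two z-phases.
With c≡cos(β/2)=0.727689 and s≡sin(β/2)=0.685907, N=[6·6·2·24]^{1/2}=41.569219
Admissible k: 0..2 (factorial args all ≥0)
  k=0: (−1)^1·41.5692/(12)·0.7277^5·0.6859^1 = -0.484824
  k=1: (−1)^2·41.5692/(4)·0.7277^3·0.6859^3 = +1.292247
  k=2: (−1)^3·41.5692/(12)·0.7277^1·0.6859^5 = -0.382705
d^3_{0,-1}(1.5117) = -0.484824 +1.292247 -0.382705 = +0.424718
Phases: e^{-i·(0)·2.9315}=+1.000000+0.000000i, e^{-i·(-1)·2.8049}=-0.943852+0.330367i ⇒ D=-0.400871+0.140313i

Re=-0.4009 Im=0.1403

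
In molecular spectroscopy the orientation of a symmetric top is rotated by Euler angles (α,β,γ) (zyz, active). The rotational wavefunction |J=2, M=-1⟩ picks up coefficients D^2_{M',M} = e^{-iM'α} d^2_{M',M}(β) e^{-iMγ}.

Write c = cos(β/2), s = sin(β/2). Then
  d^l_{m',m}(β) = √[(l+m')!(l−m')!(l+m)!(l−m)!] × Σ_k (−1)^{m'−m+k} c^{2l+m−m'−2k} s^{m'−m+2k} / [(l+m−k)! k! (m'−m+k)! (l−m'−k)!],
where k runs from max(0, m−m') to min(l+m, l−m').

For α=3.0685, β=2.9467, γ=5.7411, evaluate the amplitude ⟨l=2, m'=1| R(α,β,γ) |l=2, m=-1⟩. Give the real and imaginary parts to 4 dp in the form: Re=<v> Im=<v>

Re=0.8501 Im=-0.4308

D^2_{1,-1}(3.0685,2.9467,5.7411) = e^{-i·1·3.0685}·d^2_{1,-1}(2.9467)·e^{-i·-1·5.7411}. Compute d first:
With c≡cos(β/2)=0.097292 and s≡sin(β/2)=0.995256, N=[6·1·1·6]^{1/2}=6.000000
k: max(0,(-1)−(1))=0 … min(2+(-1),2−(1))=1
  k=0: (−1)^2·6.0000/(2)·0.0973^2·0.9953^2 = +0.028129
  k=1: (−1)^3·6.0000/(6)·0.0973^0·0.9953^4 = -0.981158
d^2_{1,-1}(2.9467) = +0.028129 -0.981158 = -0.953030
Phases: e^{-i·(1)·3.0685}=-0.997330-0.073028i, e^{-i·(-1)·5.7411}=+0.856635-0.515923i ⇒ D=+0.850125-0.430758i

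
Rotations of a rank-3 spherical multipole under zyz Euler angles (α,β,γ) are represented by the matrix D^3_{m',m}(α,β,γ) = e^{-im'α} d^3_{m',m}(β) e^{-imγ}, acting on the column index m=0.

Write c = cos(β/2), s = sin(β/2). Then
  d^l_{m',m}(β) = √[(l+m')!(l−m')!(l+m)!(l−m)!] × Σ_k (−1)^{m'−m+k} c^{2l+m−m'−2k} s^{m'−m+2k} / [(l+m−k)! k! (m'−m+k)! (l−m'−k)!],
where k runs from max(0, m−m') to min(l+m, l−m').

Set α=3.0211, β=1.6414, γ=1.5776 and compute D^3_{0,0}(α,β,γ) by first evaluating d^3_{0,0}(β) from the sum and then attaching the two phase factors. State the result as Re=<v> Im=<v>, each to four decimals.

Split into d^3_{0,0}(β=1.6414) × two z-phases.
c=cos(1.6414/2)=0.681709, s=sin(1.6414/2)=0.731623; N=√[6·6·6·6]=36.000000
Admissible k: 0..3 (factorial args all ≥0)
  k=0: (−1)^0·36.0000/(36)·0.6817^6·0.7316^0 = +0.100368
  k=1: (−1)^1·36.0000/(4)·0.6817^4·0.7316^2 = -1.040433
  k=2: (−1)^2·36.0000/(4)·0.6817^2·0.7316^4 = +1.198370
  k=3: (−1)^3·36.0000/(36)·0.6817^0·0.7316^6 = -0.153364
d^3_{0,0}(1.6414) = +0.100368 -1.040433 +1.198370 -0.153364 = +0.104940
Phases: e^{-i·(0)·3.0211}=+1.000000+0.000000i, e^{-i·(0)·1.5776}=+1.000000+0.000000i ⇒ D=+0.104940+0.000000i

Re=0.1049 Im=0.0000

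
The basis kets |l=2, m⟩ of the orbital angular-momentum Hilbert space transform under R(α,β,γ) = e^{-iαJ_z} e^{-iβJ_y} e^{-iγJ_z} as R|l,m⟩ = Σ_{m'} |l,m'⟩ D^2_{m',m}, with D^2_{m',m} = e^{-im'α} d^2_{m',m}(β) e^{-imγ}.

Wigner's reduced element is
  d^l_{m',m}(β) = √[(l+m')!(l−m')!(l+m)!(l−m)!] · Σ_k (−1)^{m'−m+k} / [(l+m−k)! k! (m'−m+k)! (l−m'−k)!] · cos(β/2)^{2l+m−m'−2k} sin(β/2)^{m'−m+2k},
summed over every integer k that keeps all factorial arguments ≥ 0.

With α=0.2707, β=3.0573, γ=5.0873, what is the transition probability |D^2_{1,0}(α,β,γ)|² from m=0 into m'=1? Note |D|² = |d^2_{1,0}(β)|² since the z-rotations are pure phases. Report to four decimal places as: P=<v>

P=0.0106

First d^2_{1,0}(β=3.0573), then the phase factors e^{-i(1)α} and e^{-i(0)γ}:
Half-angle: c=0.042134, s=0.999112. N=√(6·1·2·2)=4.898979
k∈{0,1} keeps every argument non-negative
  k=0: (−1)^1·4.8990/(2)·0.0421^3·0.9991^1 = -0.000183
  k=1: (−1)^2·4.8990/(2)·0.0421^1·0.9991^3 = +0.102932
d^2_{1,0}(3.0573) = -0.000183 +0.102932 = +0.102749
|D^2_{1,0}|² = |d^2_{1,0}(β)|² = (+0.102749)² = 0.010557 (the z-rotation phases have unit modulus)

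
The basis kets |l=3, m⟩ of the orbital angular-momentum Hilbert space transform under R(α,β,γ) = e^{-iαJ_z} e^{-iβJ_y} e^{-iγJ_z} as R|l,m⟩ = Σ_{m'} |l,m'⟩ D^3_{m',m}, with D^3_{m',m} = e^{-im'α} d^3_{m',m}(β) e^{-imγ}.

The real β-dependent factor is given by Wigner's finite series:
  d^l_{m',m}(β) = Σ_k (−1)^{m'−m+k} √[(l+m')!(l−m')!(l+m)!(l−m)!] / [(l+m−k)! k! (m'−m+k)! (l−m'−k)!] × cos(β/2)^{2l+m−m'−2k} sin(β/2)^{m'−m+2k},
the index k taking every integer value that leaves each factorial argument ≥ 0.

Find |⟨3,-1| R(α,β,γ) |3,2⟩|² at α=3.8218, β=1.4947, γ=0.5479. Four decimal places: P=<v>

First d^3_{-1,2}(β=1.4947), then the phase factors e^{-i(-1)α} and e^{-i(2)γ}:
With c≡cos(β/2)=0.733493 and s≡sin(β/2)=0.679697, N=[2·24·120·1]^{1/2}=75.894664
k∈{3,4} keeps every argument non-negative
  k=3: (−1)^0·75.8947/(12)·0.7335^3·0.6797^3 = +0.783726
  k=4: (−1)^1·75.8947/(24)·0.7335^1·0.6797^5 = -0.336491
d^3_{-1,2}(1.4947) = +0.783726 -0.336491 = +0.447234
|D^3_{-1,2}|² = |d^3_{-1,2}(β)|² = (+0.447234)² = 0.200019 (the z-rotation phases have unit modulus)

P=0.2000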